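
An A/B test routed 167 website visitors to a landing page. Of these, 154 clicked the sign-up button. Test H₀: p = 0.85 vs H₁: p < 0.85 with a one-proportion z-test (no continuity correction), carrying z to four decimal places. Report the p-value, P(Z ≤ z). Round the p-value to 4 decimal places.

p-value = 0.9955

With x = 154 successes in n = 167, p̂ = 0.92216.
Under H₀, SE = √(p₀(1−p₀)/n) = √(0.85·0.15/167) = √0.000763473 = 0.027631.
Test statistic (full precision, shown to 4 dp): z = (154/167 − 0.85)/SE₀ ≈ 2.6114.
From the standard normal, P(Z ≤ z) = 0.9955.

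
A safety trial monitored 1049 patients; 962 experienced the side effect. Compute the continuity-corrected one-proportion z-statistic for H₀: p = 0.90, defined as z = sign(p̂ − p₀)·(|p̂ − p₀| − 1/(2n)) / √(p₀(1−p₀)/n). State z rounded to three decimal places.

z = 1.791

Sample proportion p̂ = 962/1049 = 0.91706. p̂ − p₀ = 0.017064.
1/(2n) = 0.000477.
Corrected numerator: |0.017064| − 0.000477 = 0.016587.
Under H₀, SE = √(p₀(1−p₀)/n) = √(0.90·0.10/1049) = √0.000085796 = 0.009263.
z = (+)0.016587/0.009263 = 1.791.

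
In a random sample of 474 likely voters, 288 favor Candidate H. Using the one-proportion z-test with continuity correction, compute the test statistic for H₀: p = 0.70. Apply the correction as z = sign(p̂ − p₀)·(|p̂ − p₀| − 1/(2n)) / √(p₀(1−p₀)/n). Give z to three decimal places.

p̂ = 288/474 = 0.60759. p̂ − p₀ = -0.092405.
Continuity correction 1/(2n) = 1/948 = 0.001055.
Corrected numerator: |-0.092405| − 0.001055 = 0.091350.
Under H₀, SE = √(p₀(1−p₀)/n) = √(0.70·0.30/474) = √0.000443038 = 0.021048.
z = (−)0.091350/0.021048 = -4.340.

z = -4.340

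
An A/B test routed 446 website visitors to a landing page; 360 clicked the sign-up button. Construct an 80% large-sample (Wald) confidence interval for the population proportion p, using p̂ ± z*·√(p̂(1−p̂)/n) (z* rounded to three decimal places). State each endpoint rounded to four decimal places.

(0.7832, 0.8311)

With x = 360 successes in n = 446, p̂ = 0.80717.
SE = √(p̂(1−p̂)/n) = √(0.155644/446) = 0.018681.
The 80% critical value is z* = 1.282.
Margin of error: 1.282 × 0.018681 = 0.02395.
So the interval runs from 0.7832 to 0.8311.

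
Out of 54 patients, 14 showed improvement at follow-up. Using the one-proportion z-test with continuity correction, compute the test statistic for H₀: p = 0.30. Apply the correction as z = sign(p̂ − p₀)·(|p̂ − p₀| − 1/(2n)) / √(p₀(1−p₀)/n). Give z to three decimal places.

With x = 14 successes in n = 54, p̂ = 0.25926. p̂ − p₀ = -0.040741.
1/(2n) = 0.009259.
Corrected numerator: |-0.040741| − 0.009259 = 0.031482.
SE₀ = √(0.30·0.70/54) = 0.062361.
z = −0.031482/0.062361 = -0.505.

z = -0.505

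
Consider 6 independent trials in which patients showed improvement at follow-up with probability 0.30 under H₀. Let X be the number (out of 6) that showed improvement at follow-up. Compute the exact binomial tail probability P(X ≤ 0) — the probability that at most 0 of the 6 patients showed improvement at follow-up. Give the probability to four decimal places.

P = 0.1176

X is binomial with n = 6 and p = 0.30.
P(X ≤ 0) = C(6,0)·0.30^0·0.70^6.
= 0.117649 = 0.1176.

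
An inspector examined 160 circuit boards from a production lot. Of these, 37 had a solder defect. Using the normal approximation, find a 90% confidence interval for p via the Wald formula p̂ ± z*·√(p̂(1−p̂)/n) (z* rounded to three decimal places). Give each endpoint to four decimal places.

(0.1764, 0.2861)

Sample proportion p̂ = 37/160 = 0.23125.
Standard error of p̂: √(0.177773/160) = √0.001111084 = 0.033333.
z* = 1.645 at the 90% level.
Margin of error: 1.645 × 0.033333 = 0.05483.
So the interval runs from 0.1764 to 0.2861.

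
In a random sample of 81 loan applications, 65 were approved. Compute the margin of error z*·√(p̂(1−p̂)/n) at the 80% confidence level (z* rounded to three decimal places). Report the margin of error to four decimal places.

The sample proportion is 65/81 = 0.80247.
Standard error of p̂: √(0.158512/81) = √0.001956943 = 0.044237.
The 80% critical value is z* = 1.282.
ME = 1.282·0.044237 = 0.0567.

ME = 0.0567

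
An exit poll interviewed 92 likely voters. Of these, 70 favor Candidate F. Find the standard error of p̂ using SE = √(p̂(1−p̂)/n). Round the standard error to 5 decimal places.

SE = 0.04447

With x = 70 successes in n = 92, p̂ = 0.76087.
p̂(1−p̂) = 0.76087·0.23913 = 0.181947.
Dividing by n and taking the root: √0.001977685 = 0.04447.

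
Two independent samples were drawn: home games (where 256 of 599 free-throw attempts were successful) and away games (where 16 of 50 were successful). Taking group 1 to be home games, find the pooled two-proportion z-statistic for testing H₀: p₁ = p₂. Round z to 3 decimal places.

z = 1.478

p̂₁ = 256/599 = 0.42738, p̂₂ = 16/50 = 0.32000.
Pooling: p̂ = 272/649 = 0.41911.
Pooled SE = √[0.2434562·0.02166945] ≈ 0.072633.
z = 0.10738/0.072633 = 1.478.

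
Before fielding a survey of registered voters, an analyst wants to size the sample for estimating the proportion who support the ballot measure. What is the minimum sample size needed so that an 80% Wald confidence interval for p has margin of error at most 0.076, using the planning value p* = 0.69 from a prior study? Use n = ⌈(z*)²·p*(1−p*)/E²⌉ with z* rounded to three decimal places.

n = 61

For 80% confidence, z* = 1.282.
p*(1−p*) = 0.2139.
Required n before rounding: 1.643524 × 0.2139 / 0.076² = 60.864.
⌈60.864⌉ = 61.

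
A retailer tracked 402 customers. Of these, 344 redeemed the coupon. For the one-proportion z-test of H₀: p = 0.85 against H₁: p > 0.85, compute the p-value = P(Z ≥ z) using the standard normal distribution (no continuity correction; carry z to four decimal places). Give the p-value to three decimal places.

p-value = 0.374

With x = 344 successes in n = 402, p̂ = 0.85572.
Under H₀, SE = √(p₀(1−p₀)/n) = √(0.85·0.15/402) = √0.000317164 = 0.017809.
Test statistic (full precision, shown to 4 dp): z = (344/402 − 0.85)/SE₀ ≈ 0.3213.
From the standard normal, P(Z ≥ z) = 0.374.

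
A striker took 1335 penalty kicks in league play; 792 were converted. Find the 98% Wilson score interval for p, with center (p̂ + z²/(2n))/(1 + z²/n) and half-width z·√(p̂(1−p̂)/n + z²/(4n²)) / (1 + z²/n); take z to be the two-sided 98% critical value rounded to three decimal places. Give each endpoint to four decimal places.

Here p̂ = 792/1335 = 0.59326 and z = 2.326 (z² = 5.410276).
1 + z²/n = 1.004053.
Adjusted center: (0.59326 + z²/(2n))/1.004053 = 0.59288.
Radicand: p̂(1−p̂)/n + z²/(4n²) = 0.000180751 + 0.000000759 = 0.000181510.
Half-width = 2.326·√0.000181510/1.004053 = 0.03121.
CI: 0.59288 ± 0.03121 = (0.5617, 0.6241).

(0.5617, 0.6241)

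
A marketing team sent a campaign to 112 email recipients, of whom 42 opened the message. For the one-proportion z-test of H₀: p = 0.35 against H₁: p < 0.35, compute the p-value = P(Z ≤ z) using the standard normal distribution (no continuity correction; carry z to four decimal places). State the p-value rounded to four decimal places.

With x = 42 successes in n = 112, p̂ = 0.37500.
SE₀ = √(0.35·0.65/112) = 0.045069.
Test statistic (full precision, shown to 4 dp): z = (42/112 − 0.35)/SE₀ ≈ 0.5547.
From the standard normal, P(Z ≤ z) = 0.7105.

p-value = 0.7105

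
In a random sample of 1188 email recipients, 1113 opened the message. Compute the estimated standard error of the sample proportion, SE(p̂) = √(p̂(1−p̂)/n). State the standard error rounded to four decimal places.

With x = 1113 successes in n = 1188, p̂ = 0.93687.
p̂(1−p̂) = 0.059145.
SE = √(0.059145/1188) = 0.0071.

SE = 0.0071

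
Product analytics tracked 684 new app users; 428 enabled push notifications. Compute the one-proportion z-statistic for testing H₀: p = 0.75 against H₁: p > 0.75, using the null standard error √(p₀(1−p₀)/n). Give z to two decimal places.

z = -7.51

With x = 428 successes in n = 684, p̂ = 0.62573.
SE₀ = √(0.75·0.25/684) = 0.016557.
z = (0.62573 − 0.75)/0.016557 = -0.12427/0.016557 = -7.51.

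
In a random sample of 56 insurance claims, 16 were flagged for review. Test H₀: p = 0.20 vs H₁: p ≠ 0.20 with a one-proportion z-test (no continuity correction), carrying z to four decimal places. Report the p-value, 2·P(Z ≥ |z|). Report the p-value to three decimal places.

p-value = 0.109

With x = 16 successes in n = 56, p̂ = 0.28571.
Null standard error: √(0.20·0.80/56) = √0.002857143 = 0.053452.
Test statistic (full precision, shown to 4 dp): z = (16/56 − 0.20)/SE₀ ≈ 1.6036.
From the standard normal, 2·P(Z ≥ |z|) = 0.109.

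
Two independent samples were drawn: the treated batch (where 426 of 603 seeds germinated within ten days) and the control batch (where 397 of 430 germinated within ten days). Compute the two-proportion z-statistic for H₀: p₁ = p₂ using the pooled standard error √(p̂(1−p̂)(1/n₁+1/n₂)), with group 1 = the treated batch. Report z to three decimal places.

z = -8.534

p̂₁ = 426/603 = 0.70647, p̂₂ = 397/430 = 0.92326.
Pooled p̂ = (426+397)/(603+430) = 823/1033 = 0.79671.
Pooled SE = √[0.1619640·0.00398396] ≈ 0.025402.
z = -0.21679/0.025402 = -8.534.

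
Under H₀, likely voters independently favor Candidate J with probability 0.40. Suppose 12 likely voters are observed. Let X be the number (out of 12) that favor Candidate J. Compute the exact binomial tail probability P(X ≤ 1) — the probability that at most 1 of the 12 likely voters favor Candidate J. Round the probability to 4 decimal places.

X ~ Binomial(n=12, p=0.40).
P(X ≤ 1) = C(12,0)·0.40^0·0.60^12 + C(12,1)·0.40^1·0.60^11.
= 0.002177 + 0.017414 = 0.0196.

P = 0.0196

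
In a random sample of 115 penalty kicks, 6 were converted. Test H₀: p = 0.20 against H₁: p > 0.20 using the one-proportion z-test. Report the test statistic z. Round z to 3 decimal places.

The sample proportion is 6/115 = 0.05217.
Null standard error: √(0.20·0.80/115) = √0.001391304 = 0.037300.
z = (0.05217 − 0.20)/0.037300 = -0.14783/0.037300 = -3.963.

z = -3.963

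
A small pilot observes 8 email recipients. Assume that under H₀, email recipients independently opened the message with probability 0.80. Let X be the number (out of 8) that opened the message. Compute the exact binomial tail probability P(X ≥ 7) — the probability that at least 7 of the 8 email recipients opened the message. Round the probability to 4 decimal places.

X ~ Binomial(n=8, p=0.80).
P(X ≥ 7) = C(8,7)·0.80^7·0.20^1 + C(8,8)·0.80^8·0.20^0.
= 0.335544 + 0.167772 = 0.5033.

P = 0.5033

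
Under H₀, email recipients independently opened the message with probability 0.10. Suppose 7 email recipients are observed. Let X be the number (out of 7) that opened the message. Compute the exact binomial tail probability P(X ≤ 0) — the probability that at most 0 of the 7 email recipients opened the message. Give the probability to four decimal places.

X is binomial with n = 7 and p = 0.10.
P(X ≤ 0) = C(7,0)·0.10^0·0.90^7.
= 0.478297 = 0.4783.

P = 0.4783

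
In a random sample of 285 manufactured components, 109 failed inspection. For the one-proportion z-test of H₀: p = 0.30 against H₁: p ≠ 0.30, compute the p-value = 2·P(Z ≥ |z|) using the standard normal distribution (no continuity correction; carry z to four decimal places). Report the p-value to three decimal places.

p̂ = 109/285 = 0.38246.
SE₀ = √(0.30·0.70/285) = 0.027145.
Test statistic (full precision, shown to 4 dp): z = (109/285 − 0.30)/SE₀ ≈ 3.0376.
From the standard normal, 2·P(Z ≥ |z|) = 0.002.

p-value = 0.002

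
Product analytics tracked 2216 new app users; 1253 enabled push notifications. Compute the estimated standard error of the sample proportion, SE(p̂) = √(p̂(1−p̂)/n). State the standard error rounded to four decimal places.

The sample proportion is 1253/2216 = 0.56543.
p̂(1−p̂) = 0.245719.
SE = √(0.245719/2216) = √0.000110884 = 0.0105.

SE = 0.0105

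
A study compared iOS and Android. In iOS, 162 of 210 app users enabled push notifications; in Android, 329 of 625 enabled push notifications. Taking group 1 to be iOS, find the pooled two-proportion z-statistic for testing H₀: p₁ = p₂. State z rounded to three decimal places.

Sample proportions: p̂₁ = 162/210 = 0.77143 and p̂₂ = 329/625 = 0.52640.
Pooled p̂ = (162+329)/(210+625) = 491/835 = 0.58802.
SE = √[p̂(1−p̂)(1/n₁+1/n₂)] = √[0.58802·0.41198·(1/210+1/625)] ≈ 0.039258.
z = (p̂₁ − p̂₂)/SE = (0.77143 − 0.52640)/0.039258 = 0.24503/0.039258 = 6.242.

z = 6.242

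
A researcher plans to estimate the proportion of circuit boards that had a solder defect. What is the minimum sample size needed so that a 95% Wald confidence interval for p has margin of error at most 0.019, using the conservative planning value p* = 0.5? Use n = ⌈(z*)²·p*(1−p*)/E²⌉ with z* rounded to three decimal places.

n = 2661

For 95% confidence, z* = 1.960.
p*(1−p*) = 0.2500.
(z*)²·p*(1−p*)/E² = 3.841600·0.2500/0.000361 = 2660.388.
⌈2660.388⌉ = 2661.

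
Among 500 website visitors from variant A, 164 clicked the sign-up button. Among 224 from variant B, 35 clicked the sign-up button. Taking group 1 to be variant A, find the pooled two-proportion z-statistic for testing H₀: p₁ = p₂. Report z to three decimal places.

z = 4.785

p̂₁ = 164/500 = 0.32800, p̂₂ = 35/224 = 0.15625.
Pooling: p̂ = 199/724 = 0.27486.
Pooled SE = √[0.1993128·0.00646429] ≈ 0.035894.
z = (p̂₁ − p̂₂)/SE = (0.32800 − 0.15625)/0.035894 = 0.17175/0.035894 = 4.785.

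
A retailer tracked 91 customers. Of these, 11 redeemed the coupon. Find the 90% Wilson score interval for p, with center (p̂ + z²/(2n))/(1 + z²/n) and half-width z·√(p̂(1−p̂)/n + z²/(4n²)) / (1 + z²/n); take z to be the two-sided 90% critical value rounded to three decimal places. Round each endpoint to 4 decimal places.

(0.0754, 0.1883)

p̂ = 11/91 = 0.12088; z = 1.645, so z² = 2.706025.
1 + z²/n = 1.029737.
Adjusted center: (0.12088 + z²/(2n))/1.029737 = 0.13183.
Radicand: p̂(1−p̂)/n + z²/(4n²) = 0.001167773 + 0.000081694 = 0.001249467.
Half-width = 1.645·√0.001249467/1.029737 = 0.05647.
Interval: 0.13183 ± 0.05647 → (0.0754, 0.1883).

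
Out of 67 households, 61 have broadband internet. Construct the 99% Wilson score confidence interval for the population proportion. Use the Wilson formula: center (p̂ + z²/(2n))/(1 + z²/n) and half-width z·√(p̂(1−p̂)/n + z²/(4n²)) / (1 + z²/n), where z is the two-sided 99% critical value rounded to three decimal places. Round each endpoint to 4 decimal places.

(0.7801, 0.9668)

p̂ = 61/67 = 0.91045; z = 2.576, so z² = 6.635776.
1 + z²/n = 1.099041.
Center = (0.91045 + 0.049521)/1.099041 = 0.87346.
Radicand: p̂(1−p̂)/n + z²/(4n²) = 0.001216905 + 0.000369558 = 0.001586463.
Half-width = z·√(radicand)/denom = 2.576·0.039830/1.099041 = 0.09336.
CI: 0.87346 ± 0.09336 = (0.7801, 0.9668).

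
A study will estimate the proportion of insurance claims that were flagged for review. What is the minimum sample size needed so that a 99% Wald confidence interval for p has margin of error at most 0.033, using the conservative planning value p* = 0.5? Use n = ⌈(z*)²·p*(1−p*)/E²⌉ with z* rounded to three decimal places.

n = 1524

For 99% confidence, z* = 2.576.
p*(1−p*) = 0.2500.
Required n before rounding: 6.635776 × 0.2500 / 0.033² = 1523.365.
⌈1523.365⌉ = 1524.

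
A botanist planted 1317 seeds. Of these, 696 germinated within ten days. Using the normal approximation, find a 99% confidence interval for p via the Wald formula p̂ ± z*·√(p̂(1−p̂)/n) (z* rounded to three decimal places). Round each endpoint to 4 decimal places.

(0.4930, 0.5639)

p̂ = 696/1317 = 0.52847.
SE = √(p̂(1−p̂)/n) = √(0.249189/1317) = 0.013755.
z* = 2.576 at the 99% level.
Margin = 2.576·0.013755 = 0.03543.
Interval: 0.52847 ± 0.03543 → (0.4930, 0.5639).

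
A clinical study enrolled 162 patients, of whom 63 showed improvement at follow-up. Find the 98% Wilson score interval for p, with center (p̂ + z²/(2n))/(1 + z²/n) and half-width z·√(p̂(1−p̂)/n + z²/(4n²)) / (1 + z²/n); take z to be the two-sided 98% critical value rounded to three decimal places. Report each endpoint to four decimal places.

(0.3048, 0.4802)

Here p̂ = 63/162 = 0.38889 and z = 2.326 (z² = 5.410276).
Denominator 1 + z²/n = 1 + 5.410276/162 = 1.033397.
Center = (0.38889 + 0.016698)/1.033397 = 0.39248.
Radicand: p̂(1−p̂)/n + z²/(4n²) = 0.001467002 + 0.000051538 = 0.001518540.
Half-width = z·√(radicand)/denom = 2.326·0.038968/1.033397 = 0.08771.
Interval: 0.39248 ± 0.08771 → (0.3048, 0.4802).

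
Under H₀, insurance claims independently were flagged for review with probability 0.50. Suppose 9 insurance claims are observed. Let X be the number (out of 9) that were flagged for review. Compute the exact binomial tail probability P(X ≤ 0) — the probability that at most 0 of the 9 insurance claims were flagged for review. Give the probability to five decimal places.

P = 0.00195

X ~ Binomial(n=9, p=0.50).
P(X ≤ 0) = C(9,0)·0.50^0·0.50^9.
= 0.001953 = 0.00195.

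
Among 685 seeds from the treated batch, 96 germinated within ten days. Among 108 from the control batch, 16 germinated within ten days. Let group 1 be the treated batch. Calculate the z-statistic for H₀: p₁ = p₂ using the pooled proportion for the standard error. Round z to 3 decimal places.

z = -0.222

Sample proportions: p̂₁ = 96/685 = 0.14015 and p̂₂ = 16/108 = 0.14815.
Pooled p̂ = (96+16)/(685+108) = 112/793 = 0.14124.
Pooled SE = √[0.1212883·0.01071911] ≈ 0.036057.
z = (p̂₁ − p̂₂)/SE = (0.14015 − 0.14815)/0.036057 = -0.00800/0.036057 = -0.222.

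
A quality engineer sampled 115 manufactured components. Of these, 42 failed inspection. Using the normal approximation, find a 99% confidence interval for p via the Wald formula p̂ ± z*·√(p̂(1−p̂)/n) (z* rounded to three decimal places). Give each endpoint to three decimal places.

With x = 42 successes in n = 115, p̂ = 0.36522.
Standard error of p̂: √(0.231834/115) = √0.002015945 = 0.044899.
z* = 2.576 at the 99% level.
Margin of error: 2.576 × 0.044899 = 0.11566.
So the interval runs from 0.250 to 0.481.

(0.250, 0.481)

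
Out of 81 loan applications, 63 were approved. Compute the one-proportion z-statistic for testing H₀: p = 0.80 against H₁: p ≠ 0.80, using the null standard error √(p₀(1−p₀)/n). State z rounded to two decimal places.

p̂ = 63/81 = 0.77778.
SE₀ = √(0.80·0.20/81) = 0.044444.
z = (0.77778 − 0.80)/0.044444 = -0.02222/0.044444 = -0.50.

z = -0.50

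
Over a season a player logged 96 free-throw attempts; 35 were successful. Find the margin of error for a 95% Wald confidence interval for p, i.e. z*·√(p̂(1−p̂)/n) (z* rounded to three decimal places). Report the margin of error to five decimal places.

ME = 0.09628

The sample proportion is 35/96 = 0.36458.
SE(p̂) = √(0.36458·0.63542/96) = 0.049124.
For 95% confidence, z* = 1.960.
Margin of error = z*·SE = 1.960 × 0.049124 = 0.09628.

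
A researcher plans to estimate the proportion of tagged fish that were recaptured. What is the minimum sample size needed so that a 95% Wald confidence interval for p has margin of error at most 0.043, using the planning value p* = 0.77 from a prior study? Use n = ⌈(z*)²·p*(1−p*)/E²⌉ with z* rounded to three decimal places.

For 95% confidence, z* = 1.960.
p*(1−p*) = 0.1771.
(z*)²·p*(1−p*)/E² = 3.841600·0.1771/0.001849 = 367.954.
Rounding up, n = 368.

n = 368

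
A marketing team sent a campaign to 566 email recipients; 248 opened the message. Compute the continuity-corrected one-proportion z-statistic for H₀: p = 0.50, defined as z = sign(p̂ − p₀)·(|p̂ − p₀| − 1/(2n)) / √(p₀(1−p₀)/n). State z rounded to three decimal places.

p̂ = 248/566 = 0.43816. p̂ − p₀ = -0.061837.
Continuity correction 1/(2n) = 1/1132 = 0.000883.
Corrected numerator: |-0.061837| − 0.000883 = 0.060954.
Under H₀, SE = √(p₀(1−p₀)/n) = √(0.50·0.50/566) = √0.000441696 = 0.021017.
z = −0.060954/0.021017 = -2.900.

z = -2.900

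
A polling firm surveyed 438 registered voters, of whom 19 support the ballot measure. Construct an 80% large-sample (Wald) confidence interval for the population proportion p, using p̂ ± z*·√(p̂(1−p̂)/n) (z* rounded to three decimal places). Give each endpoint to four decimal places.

Sample proportion p̂ = 19/438 = 0.04338.
SE(p̂) = √(0.04338·0.95662/438) = 0.009734.
For 80% confidence, z* = 1.282.
Margin of error: 1.282 × 0.009734 = 0.01248.
CI: 0.04338 ± 0.01248 = (0.0309, 0.0559).

(0.0309, 0.0559)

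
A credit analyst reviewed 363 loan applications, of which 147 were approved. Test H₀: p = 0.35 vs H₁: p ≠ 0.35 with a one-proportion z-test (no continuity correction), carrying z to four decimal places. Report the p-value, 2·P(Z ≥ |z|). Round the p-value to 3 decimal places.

p-value = 0.028

Sample proportion p̂ = 147/363 = 0.40496.
Under H₀, SE = √(p₀(1−p₀)/n) = √(0.35·0.65/363) = √0.000626722 = 0.025034.
Test statistic (full precision, shown to 4 dp): z = (147/363 − 0.35)/SE₀ ≈ 2.1953.
From the standard normal, 2·P(Z ≥ |z|) = 0.028.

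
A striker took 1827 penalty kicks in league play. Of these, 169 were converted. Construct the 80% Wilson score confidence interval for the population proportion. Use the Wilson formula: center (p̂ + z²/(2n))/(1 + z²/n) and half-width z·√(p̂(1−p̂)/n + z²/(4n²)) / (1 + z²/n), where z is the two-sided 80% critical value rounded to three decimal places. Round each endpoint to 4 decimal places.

p̂ = 169/1827 = 0.09250; z = 1.282, so z² = 1.643524.
Denominator 1 + z²/n = 1 + 1.643524/1827 = 1.000900.
Adjusted center: (0.09250 + z²/(2n))/1.000900 = 0.09287.
Radicand: p̂(1−p̂)/n + z²/(4n²) = 0.000045947 + 0.000000123 = 0.000046070.
Half-width = z·√(radicand)/denom = 1.282·0.006787/1.000900 = 0.00869.
Interval: 0.09287 ± 0.00869 → (0.0842, 0.1016).

(0.0842, 0.1016)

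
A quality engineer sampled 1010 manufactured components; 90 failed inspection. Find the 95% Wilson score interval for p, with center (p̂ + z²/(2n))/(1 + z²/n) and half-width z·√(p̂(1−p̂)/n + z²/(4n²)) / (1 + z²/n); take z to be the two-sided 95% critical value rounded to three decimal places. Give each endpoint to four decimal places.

(0.0731, 0.1083)

p̂ = 90/1010 = 0.08911; z = 1.960, so z² = 3.841600.
1 + z²/n = 1.003804.
Center = (0.08911 + 0.001902)/1.003804 = 0.09067.
Radicand: p̂(1−p̂)/n + z²/(4n²) = 0.000080365 + 0.000000941 = 0.000081306.
Half-width = 1.960·√0.000081306/1.003804 = 0.01761.
So the interval runs from 0.0731 to 0.1083.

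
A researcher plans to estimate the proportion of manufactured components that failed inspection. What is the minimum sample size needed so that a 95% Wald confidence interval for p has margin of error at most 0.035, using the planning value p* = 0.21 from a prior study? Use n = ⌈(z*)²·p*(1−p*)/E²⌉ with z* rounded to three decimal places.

The 95% critical value is z* = 1.960.
p*(1−p*) = 0.21·0.79 = 0.1659.
(z*)²·p*(1−p*)/E² = 3.841600·0.1659/0.001225 = 520.262.
Rounding up, n = 521.

n = 521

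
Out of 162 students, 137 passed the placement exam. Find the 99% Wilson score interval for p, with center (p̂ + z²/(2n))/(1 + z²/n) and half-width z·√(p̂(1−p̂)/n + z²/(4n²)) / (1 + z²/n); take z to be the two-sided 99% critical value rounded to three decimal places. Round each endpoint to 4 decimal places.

p̂ = 137/162 = 0.84568; z = 2.576, so z² = 6.635776.
Denominator 1 + z²/n = 1 + 6.635776/162 = 1.040962.
Center = (0.84568 + 0.020481)/1.040962 = 0.83208.
Radicand: p̂(1−p̂)/n + z²/(4n²) = 0.000805593 + 0.000063212 = 0.000868805.
Half-width = 2.576·√0.000868805/1.040962 = 0.07294.
CI: 0.83208 ± 0.07294 = (0.7591, 0.9050).

(0.7591, 0.9050)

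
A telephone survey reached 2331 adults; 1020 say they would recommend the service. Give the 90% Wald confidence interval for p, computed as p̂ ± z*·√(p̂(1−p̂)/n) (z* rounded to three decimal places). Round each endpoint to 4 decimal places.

(0.4207, 0.4545)

p̂ = 1020/2331 = 0.43758.
SE = √(p̂(1−p̂)/n) = √(0.246104/2331) = 0.010275.
The 90% critical value is z* = 1.645.
Margin = 1.645·0.010275 = 0.01690.
So the interval runs from 0.4207 to 0.4545.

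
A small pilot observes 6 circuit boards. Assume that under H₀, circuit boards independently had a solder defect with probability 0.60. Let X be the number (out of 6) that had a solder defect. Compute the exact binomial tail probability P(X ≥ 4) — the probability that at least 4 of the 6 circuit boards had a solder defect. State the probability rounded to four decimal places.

P = 0.5443

X ~ Binomial(n=6, p=0.60).
P(X ≥ 4) = C(6,4)·0.60^4·0.40^2 + C(6,5)·0.60^5·0.40^1 + C(6,6)·0.60^6·0.40^0.
= 0.311040 + 0.186624 + 0.046656 = 0.5443.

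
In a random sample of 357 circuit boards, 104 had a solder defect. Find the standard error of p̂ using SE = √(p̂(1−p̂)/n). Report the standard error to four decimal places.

SE = 0.0240

The sample proportion is 104/357 = 0.29132.
p̂(1−p̂) = 0.206453.
Dividing by n and taking the root: √0.000578300 = 0.0240.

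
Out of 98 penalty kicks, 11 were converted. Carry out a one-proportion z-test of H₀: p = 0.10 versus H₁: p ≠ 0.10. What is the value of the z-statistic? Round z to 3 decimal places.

z = 0.404

With x = 11 successes in n = 98, p̂ = 0.11224.
Under H₀, SE = √(p₀(1−p₀)/n) = √(0.10·0.90/98) = √0.000918367 = 0.030305.
z = (0.11224 − 0.10)/0.030305 = 0.01224/0.030305 = 0.404.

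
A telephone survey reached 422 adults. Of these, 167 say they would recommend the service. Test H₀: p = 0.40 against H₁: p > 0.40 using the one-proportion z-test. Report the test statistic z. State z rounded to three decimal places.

p̂ = 167/422 = 0.39573.
Null standard error: √(0.40·0.60/422) = √0.000568720 = 0.023848.
z = (p̂ − p₀)/SE = (0.39573 − 0.40)/0.023848 = -0.179.

z = -0.179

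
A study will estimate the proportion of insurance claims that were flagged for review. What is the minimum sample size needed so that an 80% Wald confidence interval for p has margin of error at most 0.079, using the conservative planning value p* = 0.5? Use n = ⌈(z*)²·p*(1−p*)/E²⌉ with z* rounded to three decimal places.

n = 66

For 80% confidence, z* = 1.282.
p*(1−p*) = 0.2500.
Required n before rounding: 1.643524 × 0.2500 / 0.079² = 65.836.
Rounding up, n = 66.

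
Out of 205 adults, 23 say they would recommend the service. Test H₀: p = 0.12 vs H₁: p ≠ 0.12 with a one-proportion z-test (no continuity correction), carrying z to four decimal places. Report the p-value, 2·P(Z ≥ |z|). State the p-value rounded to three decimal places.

p-value = 0.731

With x = 23 successes in n = 205, p̂ = 0.11220.
SE₀ = √(0.12·0.88/205) = 0.022696.
z = (p̂ − p₀)/SE = (23/205 − 0.12)/0.022696 ≈ -0.3439.
p-value = 2·P(Z ≥ |z|) with z = -0.3439 → 0.731.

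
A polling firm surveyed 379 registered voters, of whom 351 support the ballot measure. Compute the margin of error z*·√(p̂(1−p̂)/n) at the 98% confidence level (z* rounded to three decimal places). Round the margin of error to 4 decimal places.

ME = 0.0313

p̂ = 351/379 = 0.92612.
Standard error of p̂: √(0.068421/379) = √0.000180529 = 0.013436.
For 98% confidence, z* = 2.326.
Margin of error = z*·SE = 2.326 × 0.013436 = 0.0313.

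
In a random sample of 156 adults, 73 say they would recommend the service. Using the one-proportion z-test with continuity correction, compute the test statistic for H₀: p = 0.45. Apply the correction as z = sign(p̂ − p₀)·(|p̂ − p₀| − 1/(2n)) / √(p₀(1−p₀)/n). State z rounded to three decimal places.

The sample proportion is 73/156 = 0.46795. p̂ − p₀ = 0.017949.
1/(2n) = 0.003205.
Corrected numerator: |0.017949| − 0.003205 = 0.014744.
Under H₀, SE = √(p₀(1−p₀)/n) = √(0.45·0.55/156) = √0.001586538 = 0.039831.
z = +0.014744/0.039831 = 0.370.

z = 0.370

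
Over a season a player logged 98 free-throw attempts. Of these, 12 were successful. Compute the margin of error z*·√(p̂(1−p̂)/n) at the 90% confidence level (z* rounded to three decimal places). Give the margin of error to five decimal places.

Sample proportion p̂ = 12/98 = 0.12245.
SE(p̂) = √(0.12245·0.87755/98) = 0.033113.
The 90% critical value is z* = 1.645.
So ME = 0.05447.

ME = 0.05447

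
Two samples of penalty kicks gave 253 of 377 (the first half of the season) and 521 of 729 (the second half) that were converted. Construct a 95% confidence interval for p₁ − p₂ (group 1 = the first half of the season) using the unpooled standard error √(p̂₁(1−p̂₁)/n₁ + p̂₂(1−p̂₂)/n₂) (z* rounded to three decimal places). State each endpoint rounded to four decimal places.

(-0.1012, 0.0141)

p̂₁ = 0.67109, p̂₂ = 0.71468, so the observed difference is -0.04359.
Unpooled SE = √(p̂₁(1−p̂₁)/n₁ + p̂₂(1−p̂₂)/n₂) = √(0.000585488 + 0.000279717) = 0.029414.
z* = 1.960 at the 95% level. Margin of error = 0.05765.
Interval: -0.04359 ± 0.05765 → (-0.1012, 0.0141).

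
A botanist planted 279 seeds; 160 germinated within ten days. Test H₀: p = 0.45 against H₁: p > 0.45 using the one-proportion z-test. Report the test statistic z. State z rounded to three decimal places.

z = 4.146

p̂ = 160/279 = 0.57348.
Under H₀, SE = √(p₀(1−p₀)/n) = √(0.45·0.55/279) = √0.000887097 = 0.029784.
z = (0.57348 − 0.45)/0.029784 = 0.12348/0.029784 = 4.146.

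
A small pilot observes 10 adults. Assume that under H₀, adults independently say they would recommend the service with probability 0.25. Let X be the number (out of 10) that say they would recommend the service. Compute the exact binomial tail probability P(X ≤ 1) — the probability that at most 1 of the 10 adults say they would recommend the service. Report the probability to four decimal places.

P = 0.2440

X is binomial with n = 10 and p = 0.25.
P(X ≤ 1) = C(10,0)·0.25^0·0.75^10 + C(10,1)·0.25^1·0.75^9.
= 0.056314 + 0.187712 = 0.2440.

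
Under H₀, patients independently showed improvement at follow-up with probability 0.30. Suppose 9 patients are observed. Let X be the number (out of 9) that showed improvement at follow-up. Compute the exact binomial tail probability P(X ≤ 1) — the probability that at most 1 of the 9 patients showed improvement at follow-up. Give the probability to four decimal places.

X ~ Binomial(n=9, p=0.30).
P(X ≤ 1) = C(9,0)·0.30^0·0.70^9 + C(9,1)·0.30^1·0.70^8.
= 0.040354 + 0.155650 = 0.1960.

P = 0.1960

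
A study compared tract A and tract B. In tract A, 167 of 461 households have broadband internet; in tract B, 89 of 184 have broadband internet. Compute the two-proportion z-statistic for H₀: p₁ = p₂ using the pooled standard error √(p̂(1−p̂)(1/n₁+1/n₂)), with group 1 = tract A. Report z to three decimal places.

p̂₁ = 167/461 = 0.36226, p̂₂ = 89/184 = 0.48370.
Pooling: p̂ = 256/645 = 0.39690.
SE = √[p̂(1−p̂)(1/n₁+1/n₂)] = √[0.39690·0.60310·(1/461+1/184)] ≈ 0.042663.
z = (p̂₁ − p̂₂)/SE = (0.36226 − 0.48370)/0.042663 = -0.12144/0.042663 = -2.846.

z = -2.846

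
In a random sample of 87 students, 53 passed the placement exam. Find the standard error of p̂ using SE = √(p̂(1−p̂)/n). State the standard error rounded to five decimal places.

The sample proportion is 53/87 = 0.60920.
p̂(1−p̂) = 0.238075.
SE = √(0.238075/87) = √0.002736494 = 0.05231.

SE = 0.05231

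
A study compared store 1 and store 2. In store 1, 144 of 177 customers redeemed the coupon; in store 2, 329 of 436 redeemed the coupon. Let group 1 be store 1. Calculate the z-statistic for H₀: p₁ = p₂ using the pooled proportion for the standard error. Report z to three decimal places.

z = 1.576

Sample proportions: p̂₁ = 144/177 = 0.81356 and p̂₂ = 329/436 = 0.75459.
Pooling: p̂ = 473/613 = 0.77162.
SE = √[p̂(1−p̂)(1/n₁+1/n₂)] = √[0.77162·0.22838·(1/177+1/436)] ≈ 0.037414.
z = 0.05897/0.037414 = 1.576.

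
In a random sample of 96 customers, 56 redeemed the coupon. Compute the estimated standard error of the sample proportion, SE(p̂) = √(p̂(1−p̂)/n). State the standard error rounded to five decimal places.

SE = 0.05032

Sample proportion p̂ = 56/96 = 0.58333.
p̂(1−p̂) = 0.243056.
Dividing by n and taking the root: √0.002531833 = 0.05032.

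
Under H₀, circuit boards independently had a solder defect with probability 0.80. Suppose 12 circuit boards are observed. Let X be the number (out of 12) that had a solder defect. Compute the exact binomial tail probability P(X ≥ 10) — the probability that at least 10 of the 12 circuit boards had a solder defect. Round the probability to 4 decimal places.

X is binomial with n = 12 and p = 0.80.
P(X ≥ 10) = C(12,10)·0.80^10·0.20^2 + C(12,11)·0.80^11·0.20^1 + C(12,12)·0.80^12·0.20^0.
= 0.283468 + 0.206158 + 0.068719 = 0.5583.

P = 0.5583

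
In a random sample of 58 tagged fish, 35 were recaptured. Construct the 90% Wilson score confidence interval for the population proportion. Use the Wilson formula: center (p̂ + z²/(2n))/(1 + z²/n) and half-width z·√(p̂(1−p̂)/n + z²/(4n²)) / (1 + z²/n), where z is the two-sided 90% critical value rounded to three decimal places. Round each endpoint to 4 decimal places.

Here p̂ = 35/58 = 0.60345 and z = 1.645 (z² = 2.706025).
1 + z²/n = 1.046656.
Adjusted center: (0.60345 + z²/(2n))/1.046656 = 0.59884.
Radicand: p̂(1−p̂)/n + z²/(4n²) = 0.004125835 + 0.000201102 = 0.004326937.
Half-width = 1.645·√0.004326937/1.046656 = 0.10338.
CI: 0.59884 ± 0.10338 = (0.4955, 0.7022).

(0.4955, 0.7022)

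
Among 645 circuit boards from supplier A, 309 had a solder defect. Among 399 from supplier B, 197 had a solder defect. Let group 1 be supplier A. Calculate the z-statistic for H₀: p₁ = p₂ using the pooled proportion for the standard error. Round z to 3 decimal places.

Sample proportions: p̂₁ = 309/645 = 0.47907 and p̂₂ = 197/399 = 0.49373.
Pooling: p̂ = 506/1044 = 0.48467.
Pooled SE = √[0.2497651·0.00405665] ≈ 0.031831.
z = -0.01466/0.031831 = -0.461.

z = -0.461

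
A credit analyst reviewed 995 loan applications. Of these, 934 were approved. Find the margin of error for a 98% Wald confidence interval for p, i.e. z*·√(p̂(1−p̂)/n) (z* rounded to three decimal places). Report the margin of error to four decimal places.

ME = 0.0177

Sample proportion p̂ = 934/995 = 0.93869.
SE(p̂) = √(0.93869·0.06131/995) = 0.007605.
z* = 2.326 at the 98% level.
ME = 2.326·0.007605 = 0.0177.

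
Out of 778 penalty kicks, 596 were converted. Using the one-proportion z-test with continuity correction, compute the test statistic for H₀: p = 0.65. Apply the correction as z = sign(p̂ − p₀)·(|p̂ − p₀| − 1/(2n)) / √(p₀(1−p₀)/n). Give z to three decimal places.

z = 6.750

p̂ = 596/778 = 0.76607. p̂ − p₀ = 0.116067.
Continuity correction 1/(2n) = 1/1556 = 0.000643.
Corrected numerator: |0.116067| − 0.000643 = 0.115424.
Under H₀, SE = √(p₀(1−p₀)/n) = √(0.65·0.35/778) = √0.000292416 = 0.017100.
z = (+)0.115424/0.017100 = 6.750.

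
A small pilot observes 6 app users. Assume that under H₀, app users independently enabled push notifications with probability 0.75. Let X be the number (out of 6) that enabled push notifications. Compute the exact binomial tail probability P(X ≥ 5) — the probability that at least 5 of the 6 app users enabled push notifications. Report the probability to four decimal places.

X ~ Binomial(n=6, p=0.75).
P(X ≥ 5) = C(6,5)·0.75^5·0.25^1 + C(6,6)·0.75^6·0.25^0.
= 0.355957 + 0.177979 = 0.5339.

P = 0.5339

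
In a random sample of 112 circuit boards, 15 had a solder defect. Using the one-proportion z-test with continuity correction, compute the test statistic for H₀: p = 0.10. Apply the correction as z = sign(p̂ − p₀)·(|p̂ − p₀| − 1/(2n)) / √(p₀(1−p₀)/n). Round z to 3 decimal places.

p̂ = 15/112 = 0.13393. p̂ − p₀ = 0.033929.
Continuity correction 1/(2n) = 1/224 = 0.004464.
Corrected numerator: |0.033929| − 0.004464 = 0.029465.
Under H₀, SE = √(p₀(1−p₀)/n) = √(0.10·0.90/112) = √0.000803571 = 0.028347.
z = +0.029465/0.028347 = 1.039.

z = 1.039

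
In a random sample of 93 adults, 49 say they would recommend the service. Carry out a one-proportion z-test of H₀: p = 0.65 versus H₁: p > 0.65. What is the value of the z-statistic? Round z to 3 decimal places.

z = -2.489

Sample proportion p̂ = 49/93 = 0.52688.
Under H₀, SE = √(p₀(1−p₀)/n) = √(0.65·0.35/93) = √0.002446237 = 0.049459.
z = (0.52688 − 0.65)/0.049459 = -0.12312/0.049459 = -2.489.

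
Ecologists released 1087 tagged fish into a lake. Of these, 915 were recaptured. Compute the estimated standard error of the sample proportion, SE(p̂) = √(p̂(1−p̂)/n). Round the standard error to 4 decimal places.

SE = 0.0111

Sample proportion p̂ = 915/1087 = 0.84177.
p̂(1−p̂) = 0.133193.
SE = √(0.133193/1087) = √0.000122533 = 0.0111.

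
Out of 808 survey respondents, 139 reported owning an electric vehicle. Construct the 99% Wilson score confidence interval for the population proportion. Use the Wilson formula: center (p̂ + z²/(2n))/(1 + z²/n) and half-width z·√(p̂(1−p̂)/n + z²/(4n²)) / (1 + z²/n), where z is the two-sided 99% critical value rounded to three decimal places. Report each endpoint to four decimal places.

p̂ = 139/808 = 0.17203; z = 2.576, so z² = 6.635776.
1 + z²/n = 1.008213.
Adjusted center: (0.17203 + z²/(2n))/1.008213 = 0.17470.
Radicand: p̂(1−p̂)/n + z²/(4n²) = 0.000176282 + 0.000002541 = 0.000178823.
Half-width = 2.576·√0.000178823/1.008213 = 0.03417.
CI: 0.17470 ± 0.03417 = (0.1405, 0.2089).

(0.1405, 0.2089)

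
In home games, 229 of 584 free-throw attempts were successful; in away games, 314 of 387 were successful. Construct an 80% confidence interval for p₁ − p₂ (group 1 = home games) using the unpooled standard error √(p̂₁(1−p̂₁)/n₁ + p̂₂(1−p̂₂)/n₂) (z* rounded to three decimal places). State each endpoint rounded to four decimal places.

p̂₁ = 229/584 = 0.39212, p̂₂ = 314/387 = 0.81137; p̂₁ − p̂₂ = -0.41925.
SE = √(0.000408155 + 0.000395476) = √0.000803631 = 0.028348.
For 80% confidence, z* = 1.282. Margin of error = 0.03634.
Interval: -0.41925 ± 0.03634 → (-0.4556, -0.3829).

(-0.4556, -0.3829)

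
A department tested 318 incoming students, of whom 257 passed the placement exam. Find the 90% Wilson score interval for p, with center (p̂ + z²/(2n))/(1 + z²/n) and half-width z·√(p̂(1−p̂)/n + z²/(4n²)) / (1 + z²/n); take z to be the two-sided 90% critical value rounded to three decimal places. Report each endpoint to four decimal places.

p̂ = 257/318 = 0.80818; z = 1.645, so z² = 2.706025.
Denominator 1 + z²/n = 1 + 2.706025/318 = 1.008510.
Center = (0.80818 + 0.004255)/1.008510 = 0.80558.
Radicand: p̂(1−p̂)/n + z²/(4n²) = 0.000487508 + 0.000006690 = 0.000494198.
Half-width = 1.645·√0.000494198/1.008510 = 0.03626.
CI: 0.80558 ± 0.03626 = (0.7693, 0.8418).

(0.7693, 0.8418)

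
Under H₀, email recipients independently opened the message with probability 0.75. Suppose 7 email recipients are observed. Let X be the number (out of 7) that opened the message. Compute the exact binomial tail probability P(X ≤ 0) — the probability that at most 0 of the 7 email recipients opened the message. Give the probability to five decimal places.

X is binomial with n = 7 and p = 0.75.
P(X ≤ 0) = C(7,0)·0.75^0·0.25^7.
= 0.000061 = 0.00006.

P = 0.00006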